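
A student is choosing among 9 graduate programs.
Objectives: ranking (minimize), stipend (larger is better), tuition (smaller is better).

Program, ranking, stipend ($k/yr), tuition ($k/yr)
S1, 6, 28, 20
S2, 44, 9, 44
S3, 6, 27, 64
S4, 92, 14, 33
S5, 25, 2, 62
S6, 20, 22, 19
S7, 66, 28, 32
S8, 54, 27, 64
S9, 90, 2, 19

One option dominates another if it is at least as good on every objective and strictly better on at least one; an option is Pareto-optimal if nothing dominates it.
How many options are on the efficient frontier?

2

S1: not dominated.
S2: dominated by S1 (ranking 6≤44, stipend 28≥9, tuition 20≤44).
S3: dominated by S1 (ranking 6≤6, stipend 28≥27, tuition 20≤64).
S4: dominated by S1 (ranking 6≤92, stipend 28≥14, tuition 20≤33).
S5: dominated by S1 (ranking 6≤25, stipend 28≥2, tuition 20≤62).
S6: not dominated.
S7: dominated by S1 (ranking 6≤66, stipend 28≥28, tuition 20≤32).
S8: dominated by S1 (ranking 6≤54, stipend 28≥27, tuition 20≤64).
S9: dominated by S6 (ranking 20≤90, stipend 22≥2, tuition 19≤19).
Pareto-optimal: S1, S6 → 2.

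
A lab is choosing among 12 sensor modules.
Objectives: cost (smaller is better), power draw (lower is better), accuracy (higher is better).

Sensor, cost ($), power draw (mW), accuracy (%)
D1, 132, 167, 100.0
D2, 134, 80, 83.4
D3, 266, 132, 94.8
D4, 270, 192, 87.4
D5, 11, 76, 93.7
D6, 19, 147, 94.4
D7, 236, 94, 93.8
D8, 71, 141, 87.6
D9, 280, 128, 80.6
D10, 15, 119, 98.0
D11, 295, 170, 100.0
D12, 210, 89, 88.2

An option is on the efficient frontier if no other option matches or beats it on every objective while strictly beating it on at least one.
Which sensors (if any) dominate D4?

D1, D3, D5, D6, D7, D8, D10, D12

D1: cost 132≤270, power draw 167≤192, accuracy 100.0≥87.4 — dominates D4.
D3: cost 266≤270, power draw 132≤192, accuracy 94.8≥87.4 — dominates D4.
D5: cost 11≤270, power draw 76≤192, accuracy 93.7≥87.4 — dominates D4.
D6: cost 19≤270, power draw 147≤192, accuracy 94.4≥87.4 — dominates D4.
D7: cost 236≤270, power draw 94≤192, accuracy 93.8≥87.4 — dominates D4.
D8: cost 71≤270, power draw 141≤192, accuracy 87.6≥87.4 — dominates D4.
D10: cost 15≤270, power draw 119≤192, accuracy 98.0≥87.4 — dominates D4.
D12: cost 210≤270, power draw 89≤192, accuracy 88.2≥87.4 — dominates D4.
Others (D2, D9, D11) are each worse than D4 on at least one objective.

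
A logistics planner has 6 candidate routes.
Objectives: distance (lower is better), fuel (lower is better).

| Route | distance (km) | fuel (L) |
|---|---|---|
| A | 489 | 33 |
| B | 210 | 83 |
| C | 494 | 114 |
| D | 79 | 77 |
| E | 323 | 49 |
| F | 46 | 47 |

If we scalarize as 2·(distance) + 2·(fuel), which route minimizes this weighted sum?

F

A: 2·489 + 2·33 = 1044
B: 2·210 + 2·83 = 586
C: 2·494 + 2·114 = 1216
D: 2·79 + 2·77 = 312
E: 2·323 + 2·49 = 744
F: 2·46 + 2·47 = 186
Lowest: F at 186.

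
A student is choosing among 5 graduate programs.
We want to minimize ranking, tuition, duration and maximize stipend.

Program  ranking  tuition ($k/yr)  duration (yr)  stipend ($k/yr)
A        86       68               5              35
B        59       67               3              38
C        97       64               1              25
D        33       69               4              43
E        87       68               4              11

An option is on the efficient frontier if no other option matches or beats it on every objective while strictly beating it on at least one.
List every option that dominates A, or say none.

B

B: ranking 59≤86, tuition 67≤68, duration 3≤5, stipend 38≥35 — dominates A.
Others (C, D, E) are each worse than A on at least one objective.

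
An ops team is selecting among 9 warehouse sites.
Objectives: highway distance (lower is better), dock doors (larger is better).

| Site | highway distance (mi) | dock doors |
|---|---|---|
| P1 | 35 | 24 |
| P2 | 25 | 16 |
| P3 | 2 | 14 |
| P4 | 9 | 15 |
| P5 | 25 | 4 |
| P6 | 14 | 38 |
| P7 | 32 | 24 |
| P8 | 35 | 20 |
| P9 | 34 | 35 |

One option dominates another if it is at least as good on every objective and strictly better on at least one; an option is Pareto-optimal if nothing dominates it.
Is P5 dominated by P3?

Yes

P3 vs P5: highway distance 2≤25, dock doors 14≥4 — P3 is at least as good on every objective with at least one strict improvement.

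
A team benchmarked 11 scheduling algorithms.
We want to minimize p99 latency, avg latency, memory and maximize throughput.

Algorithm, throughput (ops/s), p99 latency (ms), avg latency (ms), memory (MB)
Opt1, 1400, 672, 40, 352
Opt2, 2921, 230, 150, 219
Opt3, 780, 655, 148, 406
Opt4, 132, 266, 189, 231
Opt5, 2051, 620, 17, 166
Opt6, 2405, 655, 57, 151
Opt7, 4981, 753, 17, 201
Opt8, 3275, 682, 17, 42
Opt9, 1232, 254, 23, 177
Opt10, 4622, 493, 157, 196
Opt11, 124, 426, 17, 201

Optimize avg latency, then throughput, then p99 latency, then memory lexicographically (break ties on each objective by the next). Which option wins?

Opt7

First minimize avg latency: best is 17, kept {Opt5, Opt7, Opt8, Opt11}.
Then maximize throughput: best is 4981, kept {Opt7}.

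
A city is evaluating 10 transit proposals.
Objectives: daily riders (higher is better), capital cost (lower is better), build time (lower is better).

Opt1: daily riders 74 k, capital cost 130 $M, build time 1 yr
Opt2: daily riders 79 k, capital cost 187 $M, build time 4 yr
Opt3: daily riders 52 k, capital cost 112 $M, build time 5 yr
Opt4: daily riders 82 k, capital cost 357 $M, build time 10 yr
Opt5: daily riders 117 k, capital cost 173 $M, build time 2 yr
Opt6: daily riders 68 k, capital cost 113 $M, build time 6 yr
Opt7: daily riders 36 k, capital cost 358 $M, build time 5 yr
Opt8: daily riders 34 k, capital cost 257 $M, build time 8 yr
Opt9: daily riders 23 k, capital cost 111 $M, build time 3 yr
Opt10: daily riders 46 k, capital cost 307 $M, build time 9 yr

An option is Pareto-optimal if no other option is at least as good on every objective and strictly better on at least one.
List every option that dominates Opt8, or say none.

Opt1, Opt2, Opt3, Opt5, Opt6

Opt1: daily riders 74≥34, capital cost 130≤257, build time 1≤8 — dominates Opt8.
Opt2: daily riders 79≥34, capital cost 187≤257, build time 4≤8 — dominates Opt8.
Opt3: daily riders 52≥34, capital cost 112≤257, build time 5≤8 — dominates Opt8.
Opt5: daily riders 117≥34, capital cost 173≤257, build time 2≤8 — dominates Opt8.
Opt6: daily riders 68≥34, capital cost 113≤257, build time 6≤8 — dominates Opt8.
Others (Opt4, Opt7, Opt9, Opt10) are each worse than Opt8 on at least one objective.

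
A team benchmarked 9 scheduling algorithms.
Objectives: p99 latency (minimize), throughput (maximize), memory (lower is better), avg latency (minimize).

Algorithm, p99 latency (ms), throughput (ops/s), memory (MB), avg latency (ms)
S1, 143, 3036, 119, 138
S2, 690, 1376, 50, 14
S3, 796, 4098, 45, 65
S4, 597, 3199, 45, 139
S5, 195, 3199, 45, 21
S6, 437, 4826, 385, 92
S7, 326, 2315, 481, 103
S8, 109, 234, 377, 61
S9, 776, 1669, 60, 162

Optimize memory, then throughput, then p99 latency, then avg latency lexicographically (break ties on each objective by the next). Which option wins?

S3

First minimize memory: best is 45, kept {S3, S4, S5}.
Then maximize throughput: best is 4098, kept {S3}.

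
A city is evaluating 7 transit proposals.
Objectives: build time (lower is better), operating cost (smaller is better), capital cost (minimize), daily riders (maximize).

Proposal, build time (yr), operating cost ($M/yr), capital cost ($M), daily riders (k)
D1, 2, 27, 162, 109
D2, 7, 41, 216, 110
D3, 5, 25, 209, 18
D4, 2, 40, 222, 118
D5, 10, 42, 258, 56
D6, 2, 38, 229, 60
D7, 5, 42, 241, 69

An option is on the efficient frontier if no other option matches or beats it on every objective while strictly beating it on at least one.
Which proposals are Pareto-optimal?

D1, D2, D3, D4

D1: not dominated (best capital cost).
D2: not dominated.
D3: not dominated (best operating cost).
D4: not dominated (best daily riders).
D5: dominated by D1 (build time 2≤10, operating cost 27≤42, capital cost 162≤258, daily riders 109≥56).
D6: dominated by D1 (build time 2≤2, operating cost 27≤38, capital cost 162≤229, daily riders 109≥60).
D7: dominated by D1 (build time 2≤5, operating cost 27≤42, capital cost 162≤241, daily riders 109≥69).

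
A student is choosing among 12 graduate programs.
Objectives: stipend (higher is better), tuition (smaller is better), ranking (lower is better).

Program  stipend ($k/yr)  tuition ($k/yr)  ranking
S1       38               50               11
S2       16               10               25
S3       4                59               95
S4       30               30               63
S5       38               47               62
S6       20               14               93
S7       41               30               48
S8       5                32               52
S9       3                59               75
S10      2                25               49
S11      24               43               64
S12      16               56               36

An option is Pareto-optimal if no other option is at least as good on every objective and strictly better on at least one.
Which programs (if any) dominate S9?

S1: stipend 38≥3, tuition 50≤59, ranking 11≤75 — dominates S9.
S2: stipend 16≥3, tuition 10≤59, ranking 25≤75 — dominates S9.
S4: stipend 30≥3, tuition 30≤59, ranking 63≤75 — dominates S9.
S5: stipend 38≥3, tuition 47≤59, ranking 62≤75 — dominates S9.
S7: stipend 41≥3, tuition 30≤59, ranking 48≤75 — dominates S9.
S8: stipend 5≥3, tuition 32≤59, ranking 52≤75 — dominates S9.
S11: stipend 24≥3, tuition 43≤59, ranking 64≤75 — dominates S9.
S12: stipend 16≥3, tuition 56≤59, ranking 36≤75 — dominates S9.
Others (S3, S6, S10) are each worse than S9 on at least one objective.

S1, S2, S4, S5, S7, S8, S11, S12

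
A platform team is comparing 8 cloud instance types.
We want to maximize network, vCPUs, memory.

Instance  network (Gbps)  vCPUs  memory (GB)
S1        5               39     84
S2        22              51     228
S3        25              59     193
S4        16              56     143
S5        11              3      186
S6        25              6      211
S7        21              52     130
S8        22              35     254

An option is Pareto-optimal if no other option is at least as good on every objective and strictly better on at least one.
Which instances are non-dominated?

S1: dominated by S2 (network 22≥5, vCPUs 51≥39, memory 228≥84).
S2: not dominated.
S3: not dominated (best vCPUs).
S4: dominated by S3 (network 25≥16, vCPUs 59≥56, memory 193≥143).
S5: dominated by S2 (network 22≥11, vCPUs 51≥3, memory 228≥186).
S6: not dominated.
S7: dominated by S3 (network 25≥21, vCPUs 59≥52, memory 193≥130).
S8: not dominated (best memory).

S2, S3, S6, S8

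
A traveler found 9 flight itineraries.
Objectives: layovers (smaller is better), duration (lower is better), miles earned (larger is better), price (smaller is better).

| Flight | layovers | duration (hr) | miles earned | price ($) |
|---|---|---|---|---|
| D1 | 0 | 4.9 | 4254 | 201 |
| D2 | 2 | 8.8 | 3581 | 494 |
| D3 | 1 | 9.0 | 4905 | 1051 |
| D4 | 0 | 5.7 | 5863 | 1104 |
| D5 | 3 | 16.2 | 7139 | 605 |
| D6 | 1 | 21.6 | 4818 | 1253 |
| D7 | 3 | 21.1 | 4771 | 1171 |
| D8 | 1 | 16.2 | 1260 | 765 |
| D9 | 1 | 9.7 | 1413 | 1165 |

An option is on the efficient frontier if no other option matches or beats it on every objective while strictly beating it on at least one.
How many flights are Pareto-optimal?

D1: not dominated (best duration).
D2: dominated by D1 (layovers 0≤2, duration 4.9≤8.8, miles earned 4254≥3581, price 201≤494).
D3: not dominated.
D4: not dominated.
D5: not dominated (best miles earned).
D6: dominated by D3 (layovers 1≤1, duration 9.0≤21.6, miles earned 4905≥4818, price 1051≤1253).
D7: dominated by D3 (layovers 1≤3, duration 9.0≤21.1, miles earned 4905≥4771, price 1051≤1171).
D8: dominated by D1 (layovers 0≤1, duration 4.9≤16.2, miles earned 4254≥1260, price 201≤765).
D9: dominated by D1 (layovers 0≤1, duration 4.9≤9.7, miles earned 4254≥1413, price 201≤1165).
Pareto-optimal: D1, D3, D4, D5 → 4.

4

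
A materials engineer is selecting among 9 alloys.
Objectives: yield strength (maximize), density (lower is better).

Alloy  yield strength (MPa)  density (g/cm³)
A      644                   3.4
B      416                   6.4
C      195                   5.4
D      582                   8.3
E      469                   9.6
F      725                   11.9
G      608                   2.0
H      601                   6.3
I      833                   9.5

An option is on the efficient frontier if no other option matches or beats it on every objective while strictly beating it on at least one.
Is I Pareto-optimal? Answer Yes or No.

A: worse on yield strength (644 vs 833).
B: worse on yield strength (416 vs 833).
C: worse on yield strength (195 vs 833).
D: worse on yield strength (582 vs 833).
E: worse on yield strength (469 vs 833).
F: worse on yield strength (725 vs 833).
G: worse on yield strength (608 vs 833).
H: worse on yield strength (601 vs 833).
No option is at least as good as I on every objective and strictly better on one.

Yes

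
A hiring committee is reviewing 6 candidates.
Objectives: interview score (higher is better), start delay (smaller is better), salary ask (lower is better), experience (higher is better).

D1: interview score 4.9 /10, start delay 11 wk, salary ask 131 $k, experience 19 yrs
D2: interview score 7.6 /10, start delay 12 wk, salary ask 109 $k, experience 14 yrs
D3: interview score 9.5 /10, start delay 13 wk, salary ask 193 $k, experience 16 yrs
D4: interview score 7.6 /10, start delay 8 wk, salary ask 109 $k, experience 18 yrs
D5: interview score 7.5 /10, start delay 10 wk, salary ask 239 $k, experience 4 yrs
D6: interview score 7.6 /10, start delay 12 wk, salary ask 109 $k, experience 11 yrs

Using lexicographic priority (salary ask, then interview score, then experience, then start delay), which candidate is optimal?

D4

First minimize salary ask: best is 109, kept {D2, D4, D6}.
Then maximize interview score: best is 7.6, kept {D2, D4, D6}.
Then maximize experience: best is 18, kept {D4}.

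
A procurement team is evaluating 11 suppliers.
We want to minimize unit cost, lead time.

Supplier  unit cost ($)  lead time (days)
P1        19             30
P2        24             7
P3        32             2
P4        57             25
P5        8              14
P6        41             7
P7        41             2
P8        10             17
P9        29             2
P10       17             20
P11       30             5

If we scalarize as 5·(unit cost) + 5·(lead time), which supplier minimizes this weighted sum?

P1: 5·19 + 5·30 = 245
P2: 5·24 + 5·7 = 155
P3: 5·32 + 5·2 = 170
P4: 5·57 + 5·25 = 410
P5: 5·8 + 5·14 = 110
P6: 5·41 + 5·7 = 240
P7: 5·41 + 5·2 = 215
P8: 5·10 + 5·17 = 135
P9: 5·29 + 5·2 = 155
P10: 5·17 + 5·20 = 185
P11: 5·30 + 5·5 = 175
Lowest: P5 at 110.

P5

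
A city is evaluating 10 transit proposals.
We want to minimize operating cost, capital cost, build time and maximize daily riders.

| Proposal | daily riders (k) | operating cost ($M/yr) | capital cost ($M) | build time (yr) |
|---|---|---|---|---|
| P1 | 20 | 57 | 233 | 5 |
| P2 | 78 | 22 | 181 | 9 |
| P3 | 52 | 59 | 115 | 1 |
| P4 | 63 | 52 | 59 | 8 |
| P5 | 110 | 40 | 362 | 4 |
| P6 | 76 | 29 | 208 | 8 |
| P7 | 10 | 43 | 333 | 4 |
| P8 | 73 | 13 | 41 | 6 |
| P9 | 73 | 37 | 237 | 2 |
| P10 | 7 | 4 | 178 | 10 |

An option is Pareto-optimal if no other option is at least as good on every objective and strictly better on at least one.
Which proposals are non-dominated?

P1, P2, P3, P5, P6, P8, P9, P10

P1: not dominated.
P2: not dominated.
P3: not dominated (best build time).
P4: dominated by P8 (daily riders 73≥63, operating cost 13≤52, capital cost 41≤59, build time 6≤8).
P5: not dominated (best daily riders).
P6: not dominated.
P7: dominated by P9 (daily riders 73≥10, operating cost 37≤43, capital cost 237≤333, build time 2≤4).
P8: not dominated (best capital cost).
P9: not dominated.
P10: not dominated (best operating cost).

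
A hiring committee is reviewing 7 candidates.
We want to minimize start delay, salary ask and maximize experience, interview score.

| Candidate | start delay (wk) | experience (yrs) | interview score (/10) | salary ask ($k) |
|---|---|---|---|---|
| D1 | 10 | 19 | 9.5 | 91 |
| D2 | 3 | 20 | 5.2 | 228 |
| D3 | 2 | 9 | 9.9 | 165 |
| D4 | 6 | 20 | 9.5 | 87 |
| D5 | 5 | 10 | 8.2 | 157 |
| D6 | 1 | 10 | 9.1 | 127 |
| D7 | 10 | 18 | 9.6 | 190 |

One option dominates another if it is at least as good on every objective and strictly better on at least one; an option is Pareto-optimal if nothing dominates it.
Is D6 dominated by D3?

D3 vs D6: D3 is worse on start delay (2 vs 1), so it does not dominate D6.

No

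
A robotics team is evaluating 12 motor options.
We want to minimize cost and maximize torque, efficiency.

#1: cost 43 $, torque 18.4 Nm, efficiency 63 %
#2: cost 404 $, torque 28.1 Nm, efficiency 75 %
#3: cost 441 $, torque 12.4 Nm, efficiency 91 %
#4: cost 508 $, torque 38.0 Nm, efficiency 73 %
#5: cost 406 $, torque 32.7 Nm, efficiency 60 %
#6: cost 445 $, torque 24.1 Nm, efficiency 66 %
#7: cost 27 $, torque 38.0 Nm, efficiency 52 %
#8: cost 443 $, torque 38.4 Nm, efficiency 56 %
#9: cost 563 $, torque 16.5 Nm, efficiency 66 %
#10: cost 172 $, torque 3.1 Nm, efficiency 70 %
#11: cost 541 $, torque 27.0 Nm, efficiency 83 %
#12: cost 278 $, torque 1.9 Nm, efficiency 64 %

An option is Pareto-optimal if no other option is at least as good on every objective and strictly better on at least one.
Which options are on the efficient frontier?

#1, #2, #3, #4, #5, #7, #8, #10, #11

#1: not dominated.
#2: not dominated.
#3: not dominated (best efficiency).
#4: not dominated.
#5: not dominated.
#6: dominated by #2 (cost 404≤445, torque 28.1≥24.1, efficiency 75≥66).
#7: not dominated (best cost).
#8: not dominated (best torque).
#9: dominated by #2 (cost 404≤563, torque 28.1≥16.5, efficiency 75≥66).
#10: not dominated.
#11: not dominated.
#12: dominated by #10 (cost 172≤278, torque 3.1≥1.9, efficiency 70≥64).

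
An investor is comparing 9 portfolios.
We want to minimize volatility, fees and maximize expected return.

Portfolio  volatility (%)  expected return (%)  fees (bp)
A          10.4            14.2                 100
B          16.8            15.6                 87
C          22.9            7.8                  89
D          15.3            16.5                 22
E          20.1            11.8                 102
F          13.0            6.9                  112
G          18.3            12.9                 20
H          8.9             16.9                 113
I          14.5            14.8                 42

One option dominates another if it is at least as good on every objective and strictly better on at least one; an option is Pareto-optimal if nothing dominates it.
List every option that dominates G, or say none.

none

A: worse on fees (100 vs 20).
B: worse on fees (87 vs 20).
C: worse on volatility (22.9 vs 18.3).
D: worse on fees (22 vs 20).
E: worse on volatility (20.1 vs 18.3).
F: worse on expected return (6.9 vs 12.9).
H: worse on fees (113 vs 20).
I: worse on fees (42 vs 20).
No option dominates G.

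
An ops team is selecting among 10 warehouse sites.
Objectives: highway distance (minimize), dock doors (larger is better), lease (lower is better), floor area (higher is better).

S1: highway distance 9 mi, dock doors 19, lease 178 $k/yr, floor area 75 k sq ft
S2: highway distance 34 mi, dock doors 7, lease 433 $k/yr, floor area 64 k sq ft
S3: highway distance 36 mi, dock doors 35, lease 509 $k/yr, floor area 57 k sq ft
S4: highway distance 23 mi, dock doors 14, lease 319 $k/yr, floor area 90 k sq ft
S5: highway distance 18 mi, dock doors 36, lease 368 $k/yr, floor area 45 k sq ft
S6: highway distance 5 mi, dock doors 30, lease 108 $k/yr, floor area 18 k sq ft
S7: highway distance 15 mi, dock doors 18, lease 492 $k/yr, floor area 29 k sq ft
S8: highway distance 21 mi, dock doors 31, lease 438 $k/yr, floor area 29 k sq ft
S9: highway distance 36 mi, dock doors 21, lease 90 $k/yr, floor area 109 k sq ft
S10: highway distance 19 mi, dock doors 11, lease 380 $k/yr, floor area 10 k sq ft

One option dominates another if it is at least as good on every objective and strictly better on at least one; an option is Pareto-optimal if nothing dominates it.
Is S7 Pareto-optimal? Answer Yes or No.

No

S1 vs S7: highway distance 9≤15, dock doors 19≥18, lease 178≤492, floor area 75≥29 — S1 is at least as good on every objective and strictly better on at least one, so S1 dominates S7.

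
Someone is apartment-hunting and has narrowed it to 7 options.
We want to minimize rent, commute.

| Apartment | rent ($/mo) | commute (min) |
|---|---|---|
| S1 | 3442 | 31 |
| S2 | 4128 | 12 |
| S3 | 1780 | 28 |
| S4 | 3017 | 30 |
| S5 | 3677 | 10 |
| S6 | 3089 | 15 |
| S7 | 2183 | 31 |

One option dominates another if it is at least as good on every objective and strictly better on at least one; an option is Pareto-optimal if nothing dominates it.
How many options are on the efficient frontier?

3

S1: dominated by S3 (rent 1780≤3442, commute 28≤31).
S2: dominated by S5 (rent 3677≤4128, commute 10≤12).
S3: not dominated (best rent).
S4: dominated by S3 (rent 1780≤3017, commute 28≤30).
S5: not dominated (best commute).
S6: not dominated.
S7: dominated by S3 (rent 1780≤2183, commute 28≤31).
Pareto-optimal: S3, S5, S6 → 3.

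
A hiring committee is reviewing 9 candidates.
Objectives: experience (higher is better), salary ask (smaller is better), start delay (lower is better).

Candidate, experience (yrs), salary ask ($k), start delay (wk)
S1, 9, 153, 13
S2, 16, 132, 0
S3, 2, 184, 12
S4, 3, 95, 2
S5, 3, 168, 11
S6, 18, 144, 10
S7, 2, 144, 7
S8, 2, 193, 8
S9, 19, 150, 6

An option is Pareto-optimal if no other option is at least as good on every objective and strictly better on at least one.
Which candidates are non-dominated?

S2, S4, S6, S9

S1: dominated by S2 (experience 16≥9, salary ask 132≤153, start delay 0≤13).
S2: not dominated (best start delay).
S3: dominated by S2 (experience 16≥2, salary ask 132≤184, start delay 0≤12).
S4: not dominated (best salary ask).
S5: dominated by S2 (experience 16≥3, salary ask 132≤168, start delay 0≤11).
S6: not dominated.
S7: dominated by S2 (experience 16≥2, salary ask 132≤144, start delay 0≤7).
S8: dominated by S2 (experience 16≥2, salary ask 132≤193, start delay 0≤8).
S9: not dominated (best experience).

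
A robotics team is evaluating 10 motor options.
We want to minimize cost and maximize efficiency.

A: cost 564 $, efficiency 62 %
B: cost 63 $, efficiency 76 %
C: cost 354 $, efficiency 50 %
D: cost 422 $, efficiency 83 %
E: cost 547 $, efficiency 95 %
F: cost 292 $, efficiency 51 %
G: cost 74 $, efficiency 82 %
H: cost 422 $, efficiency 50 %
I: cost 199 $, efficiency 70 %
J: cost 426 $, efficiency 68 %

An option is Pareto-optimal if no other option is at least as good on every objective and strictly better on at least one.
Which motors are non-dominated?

A: dominated by B (cost 63≤564, efficiency 76≥62).
B: not dominated (best cost).
C: dominated by B (cost 63≤354, efficiency 76≥50).
D: not dominated.
E: not dominated (best efficiency).
F: dominated by B (cost 63≤292, efficiency 76≥51).
G: not dominated.
H: dominated by B (cost 63≤422, efficiency 76≥50).
I: dominated by B (cost 63≤199, efficiency 76≥70).
J: dominated by B (cost 63≤426, efficiency 76≥68).

B, D, E, G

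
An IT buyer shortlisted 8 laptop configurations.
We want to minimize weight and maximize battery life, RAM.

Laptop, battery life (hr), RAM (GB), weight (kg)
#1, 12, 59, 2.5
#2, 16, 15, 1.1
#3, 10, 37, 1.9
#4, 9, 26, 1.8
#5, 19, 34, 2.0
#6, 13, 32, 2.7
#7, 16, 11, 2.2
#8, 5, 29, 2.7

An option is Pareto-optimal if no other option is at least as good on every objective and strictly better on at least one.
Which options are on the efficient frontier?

#1: not dominated (best RAM).
#2: not dominated (best weight).
#3: not dominated.
#4: not dominated.
#5: not dominated (best battery life).
#6: dominated by #5 (battery life 19≥13, RAM 34≥32, weight 2.0≤2.7).
#7: dominated by #2 (battery life 16≥16, RAM 15≥11, weight 1.1≤2.2).
#8: dominated by #1 (battery life 12≥5, RAM 59≥29, weight 2.5≤2.7).

#1, #2, #3, #4, #5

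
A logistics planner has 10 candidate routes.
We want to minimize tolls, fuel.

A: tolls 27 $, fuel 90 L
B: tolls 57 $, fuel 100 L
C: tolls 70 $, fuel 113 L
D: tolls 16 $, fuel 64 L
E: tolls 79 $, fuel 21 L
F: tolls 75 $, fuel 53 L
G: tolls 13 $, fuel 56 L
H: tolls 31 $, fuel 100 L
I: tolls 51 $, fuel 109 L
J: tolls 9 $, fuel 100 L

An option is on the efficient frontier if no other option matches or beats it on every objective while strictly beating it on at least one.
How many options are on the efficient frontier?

A: dominated by D (tolls 16≤27, fuel 64≤90).
B: dominated by A (tolls 27≤57, fuel 90≤100).
C: dominated by A (tolls 27≤70, fuel 90≤113).
D: dominated by G (tolls 13≤16, fuel 56≤64).
E: not dominated (best fuel).
F: not dominated.
G: not dominated.
H: dominated by A (tolls 27≤31, fuel 90≤100).
I: dominated by A (tolls 27≤51, fuel 90≤109).
J: not dominated (best tolls).
Pareto-optimal: E, F, G, J → 4.

4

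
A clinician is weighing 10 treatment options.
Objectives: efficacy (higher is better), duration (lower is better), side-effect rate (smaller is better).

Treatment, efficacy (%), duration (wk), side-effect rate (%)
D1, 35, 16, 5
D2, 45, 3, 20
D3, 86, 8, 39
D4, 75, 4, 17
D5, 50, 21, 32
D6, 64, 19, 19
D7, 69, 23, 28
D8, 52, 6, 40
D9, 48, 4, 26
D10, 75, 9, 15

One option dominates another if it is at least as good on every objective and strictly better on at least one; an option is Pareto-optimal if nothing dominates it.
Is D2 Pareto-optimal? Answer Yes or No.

D1: worse on efficacy (35 vs 45).
D3: worse on duration (8 vs 3).
D4: worse on duration (4 vs 3).
D5: worse on duration (21 vs 3).
D6: worse on duration (19 vs 3).
D7: worse on duration (23 vs 3).
D8: worse on duration (6 vs 3).
D9: worse on duration (4 vs 3).
D10: worse on duration (9 vs 3).
No option is at least as good as D2 on every objective and strictly better on one.

Yes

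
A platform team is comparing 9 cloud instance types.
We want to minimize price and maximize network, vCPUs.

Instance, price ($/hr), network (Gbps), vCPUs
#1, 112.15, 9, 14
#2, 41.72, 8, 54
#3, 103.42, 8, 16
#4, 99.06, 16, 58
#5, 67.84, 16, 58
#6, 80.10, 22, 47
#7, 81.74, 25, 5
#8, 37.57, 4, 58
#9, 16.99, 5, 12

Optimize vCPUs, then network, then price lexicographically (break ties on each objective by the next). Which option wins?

First maximize vCPUs: best is 58, kept {#4, #5, #8}.
Then maximize network: best is 16, kept {#4, #5}.
Then minimize price: best is 67.84, kept {#5}.

#5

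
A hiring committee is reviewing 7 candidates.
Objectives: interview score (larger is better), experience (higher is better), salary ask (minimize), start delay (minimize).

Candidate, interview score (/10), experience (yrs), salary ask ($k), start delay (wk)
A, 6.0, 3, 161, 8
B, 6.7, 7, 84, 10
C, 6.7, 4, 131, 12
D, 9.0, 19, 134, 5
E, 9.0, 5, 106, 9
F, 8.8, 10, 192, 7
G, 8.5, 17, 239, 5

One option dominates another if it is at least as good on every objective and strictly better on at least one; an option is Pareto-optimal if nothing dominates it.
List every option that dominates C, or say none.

B, E

B: interview score 6.7≥6.7, experience 7≥4, salary ask 84≤131, start delay 10≤12 — dominates C.
E: interview score 9.0≥6.7, experience 5≥4, salary ask 106≤131, start delay 9≤12 — dominates C.
Others (A, D, F, G) are each worse than C on at least one objective.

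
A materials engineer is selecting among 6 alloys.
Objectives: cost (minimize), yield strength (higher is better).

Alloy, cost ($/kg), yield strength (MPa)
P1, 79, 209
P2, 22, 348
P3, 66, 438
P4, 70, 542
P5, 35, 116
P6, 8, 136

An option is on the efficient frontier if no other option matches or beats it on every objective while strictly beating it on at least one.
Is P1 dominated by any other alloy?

Yes

P2 vs P1: cost 22≤79, yield strength 348≥209 — P2 is at least as good on every objective and strictly better on at least one, so P2 dominates P1.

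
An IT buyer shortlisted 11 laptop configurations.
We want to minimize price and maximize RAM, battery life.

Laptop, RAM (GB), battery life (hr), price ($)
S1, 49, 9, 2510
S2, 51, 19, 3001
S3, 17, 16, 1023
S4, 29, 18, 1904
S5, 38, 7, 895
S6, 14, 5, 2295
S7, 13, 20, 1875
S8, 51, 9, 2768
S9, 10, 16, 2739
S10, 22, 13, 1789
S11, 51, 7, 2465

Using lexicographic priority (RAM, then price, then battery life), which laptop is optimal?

First maximize RAM: best is 51, kept {S2, S8, S11}.
Then minimize price: best is 2465, kept {S11}.

S11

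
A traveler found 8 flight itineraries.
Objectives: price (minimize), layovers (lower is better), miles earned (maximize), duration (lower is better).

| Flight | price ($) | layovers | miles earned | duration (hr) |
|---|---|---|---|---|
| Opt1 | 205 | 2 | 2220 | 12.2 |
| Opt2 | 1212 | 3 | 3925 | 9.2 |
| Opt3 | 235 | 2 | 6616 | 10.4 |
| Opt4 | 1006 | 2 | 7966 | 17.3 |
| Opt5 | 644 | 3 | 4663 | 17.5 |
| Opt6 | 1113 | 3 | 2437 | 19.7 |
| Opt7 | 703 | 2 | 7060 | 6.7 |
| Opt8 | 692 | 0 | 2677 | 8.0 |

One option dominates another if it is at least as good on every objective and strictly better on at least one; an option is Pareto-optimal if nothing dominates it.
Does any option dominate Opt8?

Opt1: worse on layovers (2 vs 0).
Opt2: worse on price (1212 vs 692).
Opt3: worse on layovers (2 vs 0).
Opt4: worse on price (1006 vs 692).
Opt5: worse on layovers (3 vs 0).
Opt6: worse on price (1113 vs 692).
Opt7: worse on price (703 vs 692).
No option is at least as good as Opt8 on every objective and strictly better on one.

No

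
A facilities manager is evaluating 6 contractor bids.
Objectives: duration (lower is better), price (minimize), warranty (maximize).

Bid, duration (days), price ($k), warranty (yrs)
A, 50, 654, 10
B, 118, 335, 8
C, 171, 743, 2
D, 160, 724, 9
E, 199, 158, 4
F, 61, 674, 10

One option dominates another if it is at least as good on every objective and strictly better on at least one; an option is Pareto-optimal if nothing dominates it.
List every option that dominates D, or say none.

A, F

A: duration 50≤160, price 654≤724, warranty 10≥9 — dominates D.
F: duration 61≤160, price 674≤724, warranty 10≥9 — dominates D.
Others (B, C, E) are each worse than D on at least one objective.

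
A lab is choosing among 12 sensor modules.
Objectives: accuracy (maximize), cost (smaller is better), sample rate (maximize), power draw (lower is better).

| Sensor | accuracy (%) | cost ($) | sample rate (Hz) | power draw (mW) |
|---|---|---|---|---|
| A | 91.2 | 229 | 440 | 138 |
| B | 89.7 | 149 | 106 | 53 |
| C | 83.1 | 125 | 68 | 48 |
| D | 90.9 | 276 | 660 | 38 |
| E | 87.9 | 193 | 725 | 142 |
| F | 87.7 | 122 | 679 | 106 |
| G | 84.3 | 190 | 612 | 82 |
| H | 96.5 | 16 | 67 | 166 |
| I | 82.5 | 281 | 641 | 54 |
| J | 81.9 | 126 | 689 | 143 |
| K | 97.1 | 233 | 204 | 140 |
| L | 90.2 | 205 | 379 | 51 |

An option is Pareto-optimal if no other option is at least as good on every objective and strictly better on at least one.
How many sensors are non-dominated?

11

A: not dominated.
B: not dominated.
C: not dominated.
D: not dominated (best power draw).
E: not dominated (best sample rate).
F: not dominated.
G: not dominated.
H: not dominated (best cost).
I: dominated by D (accuracy 90.9≥82.5, cost 276≤281, sample rate 660≥641, power draw 38≤54).
J: not dominated.
K: not dominated (best accuracy).
L: not dominated.
Pareto-optimal: A, B, C, D, E, F, G, H, J, K, L → 11.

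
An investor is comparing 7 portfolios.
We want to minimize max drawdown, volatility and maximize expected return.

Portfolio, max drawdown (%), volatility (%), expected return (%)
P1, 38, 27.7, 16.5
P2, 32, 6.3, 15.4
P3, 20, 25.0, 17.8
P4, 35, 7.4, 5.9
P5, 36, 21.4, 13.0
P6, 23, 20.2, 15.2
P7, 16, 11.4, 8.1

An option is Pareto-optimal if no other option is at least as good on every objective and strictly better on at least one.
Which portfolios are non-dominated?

P1: dominated by P3 (max drawdown 20≤38, volatility 25.0≤27.7, expected return 17.8≥16.5).
P2: not dominated (best volatility).
P3: not dominated (best expected return).
P4: dominated by P2 (max drawdown 32≤35, volatility 6.3≤7.4, expected return 15.4≥5.9).
P5: dominated by P2 (max drawdown 32≤36, volatility 6.3≤21.4, expected return 15.4≥13.0).
P6: not dominated.
P7: not dominated (best max drawdown).

P2, P3, P6, P7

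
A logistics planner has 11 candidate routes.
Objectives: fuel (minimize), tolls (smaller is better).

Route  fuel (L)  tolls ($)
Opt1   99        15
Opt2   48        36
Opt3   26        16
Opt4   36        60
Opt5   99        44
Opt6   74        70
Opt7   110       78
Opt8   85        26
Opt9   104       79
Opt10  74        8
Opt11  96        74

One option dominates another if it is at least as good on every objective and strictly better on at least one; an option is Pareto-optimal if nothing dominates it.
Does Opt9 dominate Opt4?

No

Opt9 vs Opt4: Opt9 is worse on fuel (104 vs 36), so it does not dominate Opt4.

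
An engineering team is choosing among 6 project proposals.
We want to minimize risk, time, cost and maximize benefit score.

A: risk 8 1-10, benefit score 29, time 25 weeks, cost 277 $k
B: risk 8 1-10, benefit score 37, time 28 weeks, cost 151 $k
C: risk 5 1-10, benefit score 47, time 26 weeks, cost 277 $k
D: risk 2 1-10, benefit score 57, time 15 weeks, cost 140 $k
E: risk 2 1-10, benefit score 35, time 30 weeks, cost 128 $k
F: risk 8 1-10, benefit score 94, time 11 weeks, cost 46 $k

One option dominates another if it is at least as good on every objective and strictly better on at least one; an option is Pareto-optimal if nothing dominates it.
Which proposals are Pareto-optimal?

D, E, F

A: dominated by D (risk 2≤8, benefit score 57≥29, time 15≤25, cost 140≤277).
B: dominated by D (risk 2≤8, benefit score 57≥37, time 15≤28, cost 140≤151).
C: dominated by D (risk 2≤5, benefit score 57≥47, time 15≤26, cost 140≤277).
D: not dominated.
E: not dominated.
F: not dominated (best benefit score).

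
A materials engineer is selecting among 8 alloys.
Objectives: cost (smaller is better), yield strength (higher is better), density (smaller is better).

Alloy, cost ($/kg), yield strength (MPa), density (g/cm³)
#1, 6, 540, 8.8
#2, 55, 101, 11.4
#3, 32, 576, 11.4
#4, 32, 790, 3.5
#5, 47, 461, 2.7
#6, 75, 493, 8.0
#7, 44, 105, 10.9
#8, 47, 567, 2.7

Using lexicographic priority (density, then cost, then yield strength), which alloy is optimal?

#8

First minimize density: best is 2.7, kept {#5, #8}.
Then minimize cost: best is 47, kept {#5, #8}.
Then maximize yield strength: best is 567, kept {#8}.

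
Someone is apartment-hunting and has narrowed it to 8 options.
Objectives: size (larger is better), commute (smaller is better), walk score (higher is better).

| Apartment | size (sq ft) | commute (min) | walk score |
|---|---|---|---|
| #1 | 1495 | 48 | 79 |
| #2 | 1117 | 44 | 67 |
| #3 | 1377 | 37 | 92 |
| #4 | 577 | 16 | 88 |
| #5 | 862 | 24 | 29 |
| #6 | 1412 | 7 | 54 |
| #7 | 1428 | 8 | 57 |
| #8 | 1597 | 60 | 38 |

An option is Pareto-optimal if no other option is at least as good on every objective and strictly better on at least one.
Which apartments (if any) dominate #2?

#3: size 1377≥1117, commute 37≤44, walk score 92≥67 — dominates #2.
Others (#1, #4, #5, #6, #7, #8) are each worse than #2 on at least one objective.

#3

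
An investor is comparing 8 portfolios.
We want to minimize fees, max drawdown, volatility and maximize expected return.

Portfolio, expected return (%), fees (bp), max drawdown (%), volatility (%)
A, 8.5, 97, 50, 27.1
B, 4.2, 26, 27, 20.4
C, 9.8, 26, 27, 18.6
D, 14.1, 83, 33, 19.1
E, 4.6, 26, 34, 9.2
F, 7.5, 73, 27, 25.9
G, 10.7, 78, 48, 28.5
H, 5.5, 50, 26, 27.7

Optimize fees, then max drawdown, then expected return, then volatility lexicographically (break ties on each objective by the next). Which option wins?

C

First minimize fees: best is 26, kept {B, C, E}.
Then minimize max drawdown: best is 27, kept {B, C}.
Then maximize expected return: best is 9.8, kept {C}.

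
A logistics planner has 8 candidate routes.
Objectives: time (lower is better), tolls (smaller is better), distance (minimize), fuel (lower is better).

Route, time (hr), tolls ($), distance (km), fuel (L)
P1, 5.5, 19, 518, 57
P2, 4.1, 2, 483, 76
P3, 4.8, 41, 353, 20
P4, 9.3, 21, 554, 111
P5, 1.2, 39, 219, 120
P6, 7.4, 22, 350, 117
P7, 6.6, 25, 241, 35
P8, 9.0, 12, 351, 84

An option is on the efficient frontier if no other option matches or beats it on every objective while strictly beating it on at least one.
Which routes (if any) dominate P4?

P1: time 5.5≤9.3, tolls 19≤21, distance 518≤554, fuel 57≤111 — dominates P4.
P2: time 4.1≤9.3, tolls 2≤21, distance 483≤554, fuel 76≤111 — dominates P4.
P8: time 9.0≤9.3, tolls 12≤21, distance 351≤554, fuel 84≤111 — dominates P4.
Others (P3, P5, P6, P7) are each worse than P4 on at least one objective.

P1, P2, P8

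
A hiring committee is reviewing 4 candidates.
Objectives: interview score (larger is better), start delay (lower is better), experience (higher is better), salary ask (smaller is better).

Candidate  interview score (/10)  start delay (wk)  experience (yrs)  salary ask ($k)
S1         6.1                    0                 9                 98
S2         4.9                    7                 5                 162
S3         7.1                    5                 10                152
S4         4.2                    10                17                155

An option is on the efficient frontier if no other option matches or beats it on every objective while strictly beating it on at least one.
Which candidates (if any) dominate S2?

S1: interview score 6.1≥4.9, start delay 0≤7, experience 9≥5, salary ask 98≤162 — dominates S2.
S3: interview score 7.1≥4.9, start delay 5≤7, experience 10≥5, salary ask 152≤162 — dominates S2.
Others (S4) are each worse than S2 on at least one objective.

S1, S3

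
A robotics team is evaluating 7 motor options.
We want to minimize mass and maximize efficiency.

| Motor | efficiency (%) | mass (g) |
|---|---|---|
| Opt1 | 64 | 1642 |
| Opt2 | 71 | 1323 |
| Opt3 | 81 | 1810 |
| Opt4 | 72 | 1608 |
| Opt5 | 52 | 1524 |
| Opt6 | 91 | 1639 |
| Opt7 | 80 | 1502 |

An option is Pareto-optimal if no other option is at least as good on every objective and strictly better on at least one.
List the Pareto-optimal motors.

Opt2, Opt6, Opt7

Opt1: dominated by Opt2 (efficiency 71≥64, mass 1323≤1642).
Opt2: not dominated (best mass).
Opt3: dominated by Opt6 (efficiency 91≥81, mass 1639≤1810).
Opt4: dominated by Opt7 (efficiency 80≥72, mass 1502≤1608).
Opt5: dominated by Opt2 (efficiency 71≥52, mass 1323≤1524).
Opt6: not dominated (best efficiency).
Opt7: not dominated.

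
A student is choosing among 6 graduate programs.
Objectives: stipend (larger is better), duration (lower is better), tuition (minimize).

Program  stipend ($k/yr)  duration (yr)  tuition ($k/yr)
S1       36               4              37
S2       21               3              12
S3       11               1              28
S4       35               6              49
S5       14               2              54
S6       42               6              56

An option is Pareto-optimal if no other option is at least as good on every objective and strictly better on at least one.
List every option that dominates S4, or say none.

S1: stipend 36≥35, duration 4≤6, tuition 37≤49 — dominates S4.
Others (S2, S3, S5, S6) are each worse than S4 on at least one objective.

S1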